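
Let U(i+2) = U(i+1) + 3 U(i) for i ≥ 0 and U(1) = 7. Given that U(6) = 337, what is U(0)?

1

Let U(0) = x.
U(2) = 7 + 3x
U(3) = 28 + 3x
U(4) = 49 + 12x
U(5) = 133 + 21x
U(6) = 280 + 57x
So 280 + 57x = 337, giving x = 1.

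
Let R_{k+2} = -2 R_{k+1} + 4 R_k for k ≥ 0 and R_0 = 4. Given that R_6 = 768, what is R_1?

Let R_1 = w.
R_2 = 16 - 2w
R_3 = -32 + 8w
R_4 = 128 - 24w
R_5 = -384 + 80w
R_6 = 1280 - 256w
So 1280 - 256w = 768, giving w = 2.

2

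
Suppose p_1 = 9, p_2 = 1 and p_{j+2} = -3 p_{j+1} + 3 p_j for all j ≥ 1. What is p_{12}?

-3107484

p_3 = -3(1) + 3(9) = 24
p_4 = -3(24) + 3(1) = -69
p_5 = -3(-69) + 3(24) = 279
p_6 = -3(279) + 3(-69) = -1044
p_7 = -3(-1044) + 3(279) = 3969
p_8 = -3(3969) + 3(-1044) = -15039
p_9 = -3(-15039) + 3(3969) = 57024
p_{10} = -3(57024) + 3(-15039) = -216189
p_{11} = -3(-216189) + 3(57024) = 819639
p_{12} = -3(819639) + 3(-216189) = -3107484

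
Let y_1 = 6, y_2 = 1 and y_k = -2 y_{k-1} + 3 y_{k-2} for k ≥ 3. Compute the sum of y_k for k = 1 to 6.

-199

y_3 = -2*1 + 3*6 = 16
y_4 = -2*16 + 3*1 = -29
y_5 = -2*(-29) + 3*16 = 106
y_6 = -2*106 + 3*(-29) = -299
Sum = 6 + 1 + 16 + (-29) + 106 + (-299) = -199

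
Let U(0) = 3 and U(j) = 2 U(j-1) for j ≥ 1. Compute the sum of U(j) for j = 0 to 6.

U(1) = 2*3 = 6
U(2) = 2*6 = 12
U(3) = 2*12 = 24
U(4) = 2*24 = 48
U(5) = 2*48 = 96
U(6) = 2*96 = 192
Sum = 3 + 6 + 12 + 24 + 48 + 96 + 192 = 381

381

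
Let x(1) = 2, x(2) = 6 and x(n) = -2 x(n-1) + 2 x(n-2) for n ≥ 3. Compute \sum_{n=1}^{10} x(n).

x(3) = -2*6 + 2*2 = -8
x(4) = -2*(-8) + 2*6 = 28
x(5) = -2*28 + 2*(-8) = -72
x(6) = -2*(-72) + 2*28 = 200
x(7) = -2*200 + 2*(-72) = -544
x(8) = -2*(-544) + 2*200 = 1488
x(9) = -2*1488 + 2*(-544) = -4064
x(10) = -2*(-4064) + 2*1488 = 11104
Sum = 2 + 6 + (-8) + 28 + (-72) + 200 + (-544) + 1488 + (-4064) + 11104 = 8140

8140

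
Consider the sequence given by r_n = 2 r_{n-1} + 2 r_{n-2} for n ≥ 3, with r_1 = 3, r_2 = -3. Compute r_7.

r_3 = 2(-3) + 2(3) = 0
r_4 = 2(0) + 2(-3) = -6
r_5 = 2(-6) + 2(0) = -12
r_6 = 2(-12) + 2(-6) = -36
r_7 = 2(-36) + 2(-12) = -96

-96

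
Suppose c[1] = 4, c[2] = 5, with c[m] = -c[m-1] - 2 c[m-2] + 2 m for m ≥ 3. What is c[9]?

c[3] = -5 - 2*4 + 6 = -7
c[4] = -(-7) - 2*5 + 8 = 5
c[5] = -5 - 2*(-7) + 10 = 19
c[6] = -19 - 2*5 + 12 = -17
c[7] = -(-17) - 2*19 + 14 = -7
c[8] = -(-7) - 2*(-17) + 16 = 57
c[9] = -57 - 2*(-7) + 18 = -25

-25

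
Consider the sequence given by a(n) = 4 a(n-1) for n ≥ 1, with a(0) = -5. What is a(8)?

-327680

a(1) = 4(-5) = -20
a(2) = 4(-20) = -80
a(3) = 4(-80) = -320
a(4) = 4(-320) = -1280
a(5) = 4(-1280) = -5120
a(6) = 4(-5120) = -20480
a(7) = 4(-20480) = -81920
a(8) = 4(-81920) = -327680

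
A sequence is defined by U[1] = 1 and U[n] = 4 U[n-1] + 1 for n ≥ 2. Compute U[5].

U[2] = 4*1 + 1 = 5
U[3] = 4*5 + 1 = 21
U[4] = 4*21 + 1 = 85
U[5] = 4*85 + 1 = 341

341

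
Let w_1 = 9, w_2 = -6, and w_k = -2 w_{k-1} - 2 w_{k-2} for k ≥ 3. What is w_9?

w_3 = -2·(-6) - 2·9 = -6
w_4 = -2·(-6) - 2·(-6) = 24
w_5 = -2·24 - 2·(-6) = -36
w_6 = -2·(-36) - 2·24 = 24
w_7 = -2·24 - 2·(-36) = 24
w_8 = -2·24 - 2·24 = -96
w_9 = -2·(-96) - 2·24 = 144

144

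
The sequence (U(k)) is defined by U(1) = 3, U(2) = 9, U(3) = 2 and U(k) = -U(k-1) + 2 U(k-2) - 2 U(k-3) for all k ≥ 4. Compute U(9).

-532

U(4) = -2 + 2·9 - 2·3 = 10
U(5) = -10 + 2·2 - 2·9 = -24
U(6) = -(-24) + 2·10 - 2·2 = 40
U(7) = -40 + 2·(-24) - 2·10 = -108
U(8) = -(-108) + 2·40 - 2·(-24) = 236
U(9) = -236 + 2·(-108) - 2·40 = -532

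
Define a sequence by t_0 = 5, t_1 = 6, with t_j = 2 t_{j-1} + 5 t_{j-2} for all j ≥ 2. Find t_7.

t_2 = 2*6 + 5*5 = 37
t_3 = 2*37 + 5*6 = 104
t_4 = 2*104 + 5*37 = 393
t_5 = 2*393 + 5*104 = 1306
t_6 = 2*1306 + 5*393 = 4577
t_7 = 2*4577 + 5*1306 = 15684

15684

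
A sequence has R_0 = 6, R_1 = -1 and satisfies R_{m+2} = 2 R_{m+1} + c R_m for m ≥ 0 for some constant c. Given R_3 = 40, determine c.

4

R_2 = -2 + 6c
R_3 = -4 + 11c
So -4 + 11c = 40, giving c = 4.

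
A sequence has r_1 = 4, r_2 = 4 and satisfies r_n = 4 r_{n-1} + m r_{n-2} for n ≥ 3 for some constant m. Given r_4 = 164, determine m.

5

r_3 = 16 + 4m
r_4 = 64 + 20m
So 64 + 20m = 164, giving m = 5.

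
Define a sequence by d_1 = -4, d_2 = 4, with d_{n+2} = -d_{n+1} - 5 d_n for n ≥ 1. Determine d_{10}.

d_3 = -4 - 5*(-4) = 16
d_4 = -16 - 5*4 = -36
d_5 = -(-36) - 5*16 = -44
d_6 = -(-44) - 5*(-36) = 224
d_7 = -224 - 5*(-44) = -4
d_8 = -(-4) - 5*224 = -1116
d_9 = -(-1116) - 5*(-4) = 1136
d_{10} = -1136 - 5*(-1116) = 4444

4444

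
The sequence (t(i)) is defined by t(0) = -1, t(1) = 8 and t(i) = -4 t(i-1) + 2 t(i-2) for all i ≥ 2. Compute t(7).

t(2) = -4*8 + 2*(-1) = -34
t(3) = -4*(-34) + 2*8 = 152
t(4) = -4*152 + 2*(-34) = -676
t(5) = -4*(-676) + 2*152 = 3008
t(6) = -4*3008 + 2*(-676) = -13384
t(7) = -4*(-13384) + 2*3008 = 59552

59552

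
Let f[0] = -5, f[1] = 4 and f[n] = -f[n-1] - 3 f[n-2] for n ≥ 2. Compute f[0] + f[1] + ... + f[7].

f[2] = -4 - 3(-5) = 11
f[3] = -11 - 3(4) = -23
f[4] = -(-23) - 3(11) = -10
f[5] = -(-10) - 3(-23) = 79
f[6] = -79 - 3(-10) = -49
f[7] = -(-49) - 3(79) = -188
Sum = (-5) + 4 + 11 + (-23) + (-10) + 79 + (-49) + (-188) = -181

-181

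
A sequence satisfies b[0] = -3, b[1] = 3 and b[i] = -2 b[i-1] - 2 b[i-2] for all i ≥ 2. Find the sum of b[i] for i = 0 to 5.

-6

b[2] = -2*3 - 2*(-3) = 0
b[3] = -2*0 - 2*3 = -6
b[4] = -2*(-6) - 2*0 = 12
b[5] = -2*12 - 2*(-6) = -12
Sum = (-3) + 3 + 0 + (-6) + 12 + (-12) = -6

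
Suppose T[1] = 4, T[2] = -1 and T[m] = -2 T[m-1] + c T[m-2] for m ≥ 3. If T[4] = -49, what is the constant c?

5

T[3] = 2 + 4c
T[4] = -4 - 9c
So -4 - 9c = -49, giving c = 5.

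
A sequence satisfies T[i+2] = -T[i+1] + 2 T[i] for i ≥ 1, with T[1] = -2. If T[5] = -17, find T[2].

1

Let T[2] = x.
T[3] = -4 - x
T[4] = 4 + 3x
T[5] = -12 - 5x
So -12 - 5x = -17, giving x = 1.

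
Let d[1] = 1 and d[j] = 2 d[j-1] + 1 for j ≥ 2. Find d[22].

The fixed point is 1/(1 - 2) = -1, so d[j] + 1 = 2(d[j-1] + 1).
Hence d[j] = 2·2^{j-1} - 1.
d[22] = 2·2^{21} - 1 = 2·2097152 - 1 = 4194303.

4194303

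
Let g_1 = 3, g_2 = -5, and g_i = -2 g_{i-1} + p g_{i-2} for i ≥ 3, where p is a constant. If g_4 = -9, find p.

-1

g_3 = 10 + 3p
g_4 = -20 - 11p
So -20 - 11p = -9, giving p = -1.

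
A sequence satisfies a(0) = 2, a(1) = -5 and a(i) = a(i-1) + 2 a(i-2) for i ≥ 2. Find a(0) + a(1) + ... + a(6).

a(2) = (-5) + 2·2 = -1
a(3) = (-1) + 2·(-5) = -11
a(4) = (-11) + 2·(-1) = -13
a(5) = (-13) + 2·(-11) = -35
a(6) = (-35) + 2·(-13) = -61
Sum = 2 + (-5) + (-1) + (-11) + (-13) + (-35) + (-61) = -124

-124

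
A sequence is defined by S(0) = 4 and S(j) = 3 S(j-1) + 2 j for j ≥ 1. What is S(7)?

S(1) = 3*4 + 2 = 14
S(2) = 3*14 + 4 = 46
S(3) = 3*46 + 6 = 144
S(4) = 3*144 + 8 = 440
S(5) = 3*440 + 10 = 1330
S(6) = 3*1330 + 12 = 4002
S(7) = 3*4002 + 14 = 12020

12020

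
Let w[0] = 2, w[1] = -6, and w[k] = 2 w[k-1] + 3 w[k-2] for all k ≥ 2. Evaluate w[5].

w[2] = 2·(-6) + 3·2 = -6
w[3] = 2·(-6) + 3·(-6) = -30
w[4] = 2·(-30) + 3·(-6) = -78
w[5] = 2·(-78) + 3·(-30) = -246

-246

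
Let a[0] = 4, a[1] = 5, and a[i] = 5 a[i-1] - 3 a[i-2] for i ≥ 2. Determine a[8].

a[2] = 5*5 - 3*4 = 13
a[3] = 5*13 - 3*5 = 50
a[4] = 5*50 - 3*13 = 211
a[5] = 5*211 - 3*50 = 905
a[6] = 5*905 - 3*211 = 3892
a[7] = 5*3892 - 3*905 = 16745
a[8] = 5*16745 - 3*3892 = 72049

72049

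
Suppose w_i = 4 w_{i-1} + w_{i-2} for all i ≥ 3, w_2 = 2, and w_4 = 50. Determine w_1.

4

Let w_1 = x.
w_3 = 8 + x
w_4 = 34 + 4x
So 34 + 4x = 50, giving x = 4.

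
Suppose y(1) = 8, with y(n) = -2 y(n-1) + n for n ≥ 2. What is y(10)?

y(2) = -2*8 + 2 = -14
y(3) = -2*(-14) + 3 = 31
y(4) = -2*31 + 4 = -58
y(5) = -2*(-58) + 5 = 121
y(6) = -2*121 + 6 = -236
y(7) = -2*(-236) + 7 = 479
y(8) = -2*479 + 8 = -950
y(9) = -2*(-950) + 9 = 1909
y(10) = -2*1909 + 10 = -3808

-3808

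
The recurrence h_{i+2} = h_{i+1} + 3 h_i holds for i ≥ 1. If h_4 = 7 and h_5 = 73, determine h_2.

Rearranging, h_{i-2} = (h_i - h_{i-1}) / 3.
h_3 = (73 - 7) / 3 = 66/3 = 22
h_2 = (7 - 22) / 3 = -15/3 = -5

-5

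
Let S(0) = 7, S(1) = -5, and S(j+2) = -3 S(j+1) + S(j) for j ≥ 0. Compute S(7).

S(2) = -3*(-5) + 7 = 22
S(3) = -3*22 + (-5) = -71
S(4) = -3*(-71) + 22 = 235
S(5) = -3*235 + (-71) = -776
S(6) = -3*(-776) + 235 = 2563
S(7) = -3*2563 + (-776) = -8465

-8465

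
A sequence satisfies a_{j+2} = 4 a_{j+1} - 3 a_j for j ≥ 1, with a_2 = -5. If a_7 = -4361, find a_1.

Let a_1 = y.
a_3 = -20 - 3y
a_4 = -65 - 12y
a_5 = -200 - 39y
a_6 = -605 - 120y
a_7 = -1820 - 363y
So -1820 - 363y = -4361, giving y = 7.

7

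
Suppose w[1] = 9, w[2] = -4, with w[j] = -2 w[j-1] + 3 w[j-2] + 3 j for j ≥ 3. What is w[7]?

2774

w[3] = -2·(-4) + 3·9 + 9 = 44
w[4] = -2·44 + 3·(-4) + 12 = -88
w[5] = -2·(-88) + 3·44 + 15 = 323
w[6] = -2·323 + 3·(-88) + 18 = -892
w[7] = -2·(-892) + 3·323 + 21 = 2774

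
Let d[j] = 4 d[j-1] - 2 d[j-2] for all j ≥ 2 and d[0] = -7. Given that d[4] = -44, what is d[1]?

Let d[1] = x.
d[2] = 14 + 4x
d[3] = 56 + 14x
d[4] = 196 + 48x
So 196 + 48x = -44, giving x = -5.

-5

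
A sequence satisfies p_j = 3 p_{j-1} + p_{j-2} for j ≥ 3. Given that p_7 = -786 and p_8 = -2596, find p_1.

Rearranging, p_{j-2} = p_j - 3 p_{j-1}.
p_6 = -2596 - 3(-786) = -238
p_5 = -786 - 3(-238) = -72
p_4 = -238 - 3(-72) = -22
p_3 = -72 - 3(-22) = -6
p_2 = -22 - 3(-6) = -4
p_1 = -6 - 3(-4) = 6

6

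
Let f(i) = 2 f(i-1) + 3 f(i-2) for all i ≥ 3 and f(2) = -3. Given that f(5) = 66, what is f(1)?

Let f(1) = v.
f(3) = -6 + 3v
f(4) = -21 + 6v
f(5) = -60 + 21v
So -60 + 21v = 66, giving v = 6.

6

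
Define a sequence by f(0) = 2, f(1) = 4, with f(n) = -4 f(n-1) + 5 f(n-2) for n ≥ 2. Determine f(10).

-3255206

f(2) = -4(4) + 5(2) = -6
f(3) = -4(-6) + 5(4) = 44
f(4) = -4(44) + 5(-6) = -206
f(5) = -4(-206) + 5(44) = 1044
f(6) = -4(1044) + 5(-206) = -5206
f(7) = -4(-5206) + 5(1044) = 26044
f(8) = -4(26044) + 5(-5206) = -130206
f(9) = -4(-130206) + 5(26044) = 651044
f(10) = -4(651044) + 5(-130206) = -3255206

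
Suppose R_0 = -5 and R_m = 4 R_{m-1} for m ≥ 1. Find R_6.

R_1 = 4(-5) = -20
R_2 = 4(-20) = -80
R_3 = 4(-80) = -320
R_4 = 4(-320) = -1280
R_5 = 4(-1280) = -5120
R_6 = 4(-5120) = -20480

-20480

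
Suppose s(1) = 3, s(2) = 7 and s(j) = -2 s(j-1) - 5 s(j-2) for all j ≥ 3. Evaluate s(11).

16291

s(3) = -2*7 - 5*3 = -29
s(4) = -2*(-29) - 5*7 = 23
s(5) = -2*23 - 5*(-29) = 99
s(6) = -2*99 - 5*23 = -313
s(7) = -2*(-313) - 5*99 = 131
s(8) = -2*131 - 5*(-313) = 1303
s(9) = -2*1303 - 5*131 = -3261
s(10) = -2*(-3261) - 5*1303 = 7
s(11) = -2*7 - 5*(-3261) = 16291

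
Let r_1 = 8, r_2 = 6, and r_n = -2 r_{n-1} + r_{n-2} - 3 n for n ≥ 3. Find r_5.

r_3 = -2(6) + 8 - 9 = -13
r_4 = -2(-13) + 6 - 12 = 20
r_5 = -2(20) + (-13) - 15 = -68

-68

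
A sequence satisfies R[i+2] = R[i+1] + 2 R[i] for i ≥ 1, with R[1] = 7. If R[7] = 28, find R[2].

Let R[2] = x.
R[3] = 14 + x
R[4] = 14 + 3x
R[5] = 42 + 5x
R[6] = 70 + 11x
R[7] = 154 + 21x
So 154 + 21x = 28, giving x = -6.

-6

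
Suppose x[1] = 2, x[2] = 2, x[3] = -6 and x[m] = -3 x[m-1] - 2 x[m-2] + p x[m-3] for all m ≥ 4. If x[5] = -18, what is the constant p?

-3

x[4] = 14 + 2p
x[5] = -30 - 4p
So -30 - 4p = -18, giving p = -3.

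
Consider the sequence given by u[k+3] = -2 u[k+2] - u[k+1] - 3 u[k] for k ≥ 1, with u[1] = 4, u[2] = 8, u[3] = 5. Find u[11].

u[4] = -2·5 - 8 - 3·4 = -30
u[5] = -2·(-30) - 5 - 3·8 = 31
u[6] = -2·31 - (-30) - 3·5 = -47
u[7] = -2·(-47) - 31 - 3·(-30) = 153
u[8] = -2·153 - (-47) - 3·31 = -352
u[9] = -2·(-352) - 153 - 3·(-47) = 692
u[10] = -2·692 - (-352) - 3·153 = -1491
u[11] = -2·(-1491) - 692 - 3·(-352) = 3346

3346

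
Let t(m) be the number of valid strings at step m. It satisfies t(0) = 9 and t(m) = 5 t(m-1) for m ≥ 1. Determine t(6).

t(1) = 5·9 = 45
t(2) = 5·45 = 225
t(3) = 5·225 = 1125
t(4) = 5·1125 = 5625
t(5) = 5·5625 = 28125
t(6) = 5·28125 = 140625

140625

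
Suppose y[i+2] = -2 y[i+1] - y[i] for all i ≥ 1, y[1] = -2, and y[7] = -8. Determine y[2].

Let y[2] = z.
y[3] = 2 - 2z
y[4] = -4 + 3z
y[5] = 6 - 4z
y[6] = -8 + 5z
y[7] = 10 - 6z
So 10 - 6z = -8, giving z = 3.

3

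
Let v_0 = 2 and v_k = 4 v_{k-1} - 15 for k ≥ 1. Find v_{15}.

The fixed point is -15/(1 - 4) = 5, so v_k - 5 = 4(v_{k-1} - 5).
Hence v_k = -3·4^k + 5.
v_{15} = -3·4^{15} + 5 = -3·1073741824 + 5 = -3221225467.

-3221225467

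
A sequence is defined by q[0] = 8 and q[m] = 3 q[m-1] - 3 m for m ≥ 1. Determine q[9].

113193

q[1] = 3·8 - 3 = 21
q[2] = 3·21 - 6 = 57
q[3] = 3·57 - 9 = 162
q[4] = 3·162 - 12 = 474
q[5] = 3·474 - 15 = 1407
q[6] = 3·1407 - 18 = 4203
q[7] = 3·4203 - 21 = 12588
q[8] = 3·12588 - 24 = 37740
q[9] = 3·37740 - 27 = 113193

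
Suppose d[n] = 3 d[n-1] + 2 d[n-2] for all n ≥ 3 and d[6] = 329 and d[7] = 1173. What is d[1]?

Rearranging, d[n-2] = (d[n] - 3 d[n-1]) / 2.
d[5] = (1173 - 3*329) / 2 = 186/2 = 93
d[4] = (329 - 3*93) / 2 = 50/2 = 25
d[3] = (93 - 3*25) / 2 = 18/2 = 9
d[2] = (25 - 3*9) / 2 = -2/2 = -1
d[1] = (9 - 3*(-1)) / 2 = 12/2 = 6

6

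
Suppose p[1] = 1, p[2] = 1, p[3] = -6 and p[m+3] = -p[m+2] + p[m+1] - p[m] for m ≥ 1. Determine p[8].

82

p[4] = -(-6) + 1 - 1 = 6
p[5] = -6 + (-6) - 1 = -13
p[6] = -(-13) + 6 - (-6) = 25
p[7] = -25 + (-13) - 6 = -44
p[8] = -(-44) + 25 - (-13) = 82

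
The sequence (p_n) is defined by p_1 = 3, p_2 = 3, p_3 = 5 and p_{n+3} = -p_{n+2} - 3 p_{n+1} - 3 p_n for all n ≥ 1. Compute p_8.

-179

p_4 = -5 - 3·3 - 3·3 = -23
p_5 = -(-23) - 3·5 - 3·3 = -1
p_6 = -(-1) - 3·(-23) - 3·5 = 55
p_7 = -55 - 3·(-1) - 3·(-23) = 17
p_8 = -17 - 3·55 - 3·(-1) = -179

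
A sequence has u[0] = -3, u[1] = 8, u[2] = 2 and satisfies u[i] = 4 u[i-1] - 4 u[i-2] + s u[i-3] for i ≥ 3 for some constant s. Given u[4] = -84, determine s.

u[3] = -24 - 3s
u[4] = -104 - 4s
So -104 - 4s = -84, giving s = -5.

-5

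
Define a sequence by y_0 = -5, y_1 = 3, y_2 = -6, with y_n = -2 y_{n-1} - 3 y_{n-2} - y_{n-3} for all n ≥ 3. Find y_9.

y_3 = -2·(-6) - 3·3 - (-5) = 8
y_4 = -2·8 - 3·(-6) - 3 = -1
y_5 = -2·(-1) - 3·8 - (-6) = -16
y_6 = -2·(-16) - 3·(-1) - 8 = 27
y_7 = -2·27 - 3·(-16) - (-1) = -5
y_8 = -2·(-5) - 3·27 - (-16) = -55
y_9 = -2·(-55) - 3·(-5) - 27 = 98

98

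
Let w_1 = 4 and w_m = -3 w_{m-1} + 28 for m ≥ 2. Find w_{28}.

22876792454968

The fixed point is 28/(1 + 3) = 7, so w_m - 7 = -3(w_{m-1} - 7).
Hence w_m = -3·(-3)^{m-1} + 7.
w_{28} = -3·(-3)^{27} + 7 = -3·-7625597484987 + 7 = 22876792454968.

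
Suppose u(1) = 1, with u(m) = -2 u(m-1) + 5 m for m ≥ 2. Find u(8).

u(2) = -2·1 + 10 = 8
u(3) = -2·8 + 15 = -1
u(4) = -2·(-1) + 20 = 22
u(5) = -2·22 + 25 = -19
u(6) = -2·(-19) + 30 = 68
u(7) = -2·68 + 35 = -101
u(8) = -2·(-101) + 40 = 242

242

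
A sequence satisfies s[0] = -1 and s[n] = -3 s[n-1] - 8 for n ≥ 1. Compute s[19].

-1162261469

The fixed point is -8/(1 + 3) = -2, so s[n] + 2 = -3(s[n-1] + 2).
Hence s[n] = 1·(-3)^n - 2.
s[19] = 1·(-3)^{19} - 2 = 1·-1162261467 - 2 = -1162261469.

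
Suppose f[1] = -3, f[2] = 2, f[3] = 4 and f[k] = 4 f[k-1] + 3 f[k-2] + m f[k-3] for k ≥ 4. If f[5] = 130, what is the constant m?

f[4] = 22 - 3m
f[5] = 100 - 10m
So 100 - 10m = 130, giving m = -3.

-3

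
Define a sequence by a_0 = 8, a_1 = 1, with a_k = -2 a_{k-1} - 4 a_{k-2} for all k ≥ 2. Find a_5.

-272

a_2 = -2*1 - 4*8 = -34
a_3 = -2*(-34) - 4*1 = 64
a_4 = -2*64 - 4*(-34) = 8
a_5 = -2*8 - 4*64 = -272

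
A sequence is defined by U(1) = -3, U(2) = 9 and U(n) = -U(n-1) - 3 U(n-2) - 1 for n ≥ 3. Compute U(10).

U(3) = -9 - 3*(-3) - 1 = -1
U(4) = -(-1) - 3*9 - 1 = -27
U(5) = -(-27) - 3*(-1) - 1 = 29
U(6) = -29 - 3*(-27) - 1 = 51
U(7) = -51 - 3*29 - 1 = -139
U(8) = -(-139) - 3*51 - 1 = -15
U(9) = -(-15) - 3*(-139) - 1 = 431
U(10) = -431 - 3*(-15) - 1 = -387

-387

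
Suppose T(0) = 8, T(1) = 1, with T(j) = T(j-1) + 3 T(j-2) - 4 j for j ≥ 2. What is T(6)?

T(2) = 1 + 3*8 - 8 = 17
T(3) = 17 + 3*1 - 12 = 8
T(4) = 8 + 3*17 - 16 = 43
T(5) = 43 + 3*8 - 20 = 47
T(6) = 47 + 3*43 - 24 = 152

152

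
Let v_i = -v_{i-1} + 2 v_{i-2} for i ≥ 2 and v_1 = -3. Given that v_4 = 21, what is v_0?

Let v_0 = w.
v_2 = 3 + 2w
v_3 = -9 - 2w
v_4 = 15 + 6w
So 15 + 6w = 21, giving w = 1.

1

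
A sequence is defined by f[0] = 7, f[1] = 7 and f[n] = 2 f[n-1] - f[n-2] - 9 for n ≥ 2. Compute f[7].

f[2] = 2(7) - 7 - 9 = -2
f[3] = 2(-2) - 7 - 9 = -20
f[4] = 2(-20) - (-2) - 9 = -47
f[5] = 2(-47) - (-20) - 9 = -83
f[6] = 2(-83) - (-47) - 9 = -128
f[7] = 2(-128) - (-83) - 9 = -182

-182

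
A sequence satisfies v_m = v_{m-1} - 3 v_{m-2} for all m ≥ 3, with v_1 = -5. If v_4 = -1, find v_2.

Let v_2 = x.
v_3 = 15 + x
v_4 = 15 - 2x
So 15 - 2x = -1, giving x = 8.

8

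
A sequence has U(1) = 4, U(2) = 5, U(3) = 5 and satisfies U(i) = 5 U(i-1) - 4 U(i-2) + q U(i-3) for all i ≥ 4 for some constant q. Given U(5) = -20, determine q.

-1

U(4) = 5 + 4q
U(5) = 5 + 25q
So 5 + 25q = -20, giving q = -1.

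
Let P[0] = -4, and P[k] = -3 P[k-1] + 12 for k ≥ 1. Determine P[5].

P[1] = -3*(-4) + 12 = 24
P[2] = -3*24 + 12 = -60
P[3] = -3*(-60) + 12 = 192
P[4] = -3*192 + 12 = -564
P[5] = -3*(-564) + 12 = 1704

1704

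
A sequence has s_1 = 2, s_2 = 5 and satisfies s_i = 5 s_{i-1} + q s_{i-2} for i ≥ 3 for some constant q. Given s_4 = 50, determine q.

-5

s_3 = 25 + 2q
s_4 = 125 + 15q
So 125 + 15q = 50, giving q = -5.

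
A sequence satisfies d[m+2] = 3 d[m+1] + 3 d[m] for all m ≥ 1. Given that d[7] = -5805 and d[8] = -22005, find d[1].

-5

Rearranging, d[m-2] = (d[m] - 3 d[m-1]) / 3.
d[6] = (-22005 - 3·(-5805)) / 3 = -4590/3 = -1530
d[5] = (-5805 - 3·(-1530)) / 3 = -1215/3 = -405
d[4] = (-1530 - 3·(-405)) / 3 = -315/3 = -105
d[3] = (-405 - 3·(-105)) / 3 = -90/3 = -30
d[2] = (-105 - 3·(-30)) / 3 = -15/3 = -5
d[1] = (-30 - 3·(-5)) / 3 = -15/3 = -5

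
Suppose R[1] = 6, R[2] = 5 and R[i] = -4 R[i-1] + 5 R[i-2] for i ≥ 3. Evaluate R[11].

R[3] = -4(5) + 5(6) = 10
R[4] = -4(10) + 5(5) = -15
R[5] = -4(-15) + 5(10) = 110
R[6] = -4(110) + 5(-15) = -515
R[7] = -4(-515) + 5(110) = 2610
R[8] = -4(2610) + 5(-515) = -13015
R[9] = -4(-13015) + 5(2610) = 65110
R[10] = -4(65110) + 5(-13015) = -325515
R[11] = -4(-325515) + 5(65110) = 1627610

1627610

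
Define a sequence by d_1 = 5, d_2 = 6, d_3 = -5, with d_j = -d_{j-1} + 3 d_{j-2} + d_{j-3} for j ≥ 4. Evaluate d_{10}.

d_4 = -(-5) + 3(6) + 5 = 28
d_5 = -28 + 3(-5) + 6 = -37
d_6 = -(-37) + 3(28) + (-5) = 116
d_7 = -116 + 3(-37) + 28 = -199
d_8 = -(-199) + 3(116) + (-37) = 510
d_9 = -510 + 3(-199) + 116 = -991
d_{10} = -(-991) + 3(510) + (-199) = 2322

2322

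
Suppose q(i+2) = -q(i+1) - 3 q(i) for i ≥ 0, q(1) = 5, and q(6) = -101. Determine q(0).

Let q(0) = y.
q(2) = -5 - 3y
q(3) = -10 + 3y
q(4) = 25 + 6y
q(5) = 5 - 15y
q(6) = -80 - 3y
So -80 - 3y = -101, giving y = 7.

7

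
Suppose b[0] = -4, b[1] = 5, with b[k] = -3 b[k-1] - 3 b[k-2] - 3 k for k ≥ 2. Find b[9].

b[2] = -3·5 - 3·(-4) - 6 = -9
b[3] = -3·(-9) - 3·5 - 9 = 3
b[4] = -3·3 - 3·(-9) - 12 = 6
b[5] = -3·6 - 3·3 - 15 = -42
b[6] = -3·(-42) - 3·6 - 18 = 90
b[7] = -3·90 - 3·(-42) - 21 = -165
b[8] = -3·(-165) - 3·90 - 24 = 201
b[9] = -3·201 - 3·(-165) - 27 = -135

-135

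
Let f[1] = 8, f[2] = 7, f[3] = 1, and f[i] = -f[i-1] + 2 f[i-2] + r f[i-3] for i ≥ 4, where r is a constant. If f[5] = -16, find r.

5

f[4] = 13 + 8r
f[5] = -11 - r
So -11 - r = -16, giving r = 5.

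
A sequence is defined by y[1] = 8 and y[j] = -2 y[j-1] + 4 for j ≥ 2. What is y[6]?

y[2] = -2(8) + 4 = -12
y[3] = -2(-12) + 4 = 28
y[4] = -2(28) + 4 = -52
y[5] = -2(-52) + 4 = 108
y[6] = -2(108) + 4 = -212

-212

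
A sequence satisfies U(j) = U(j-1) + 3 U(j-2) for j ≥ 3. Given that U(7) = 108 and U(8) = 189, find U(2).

-3

Rearranging, U(j-2) = (U(j) - U(j-1)) / 3.
U(6) = (189 - 108) / 3 = 81/3 = 27
U(5) = (108 - 27) / 3 = 81/3 = 27
U(4) = (27 - 27) / 3 = 0/3 = 0
U(3) = (27 - 0) / 3 = 27/3 = 9
U(2) = (0 - 9) / 3 = -9/3 = -3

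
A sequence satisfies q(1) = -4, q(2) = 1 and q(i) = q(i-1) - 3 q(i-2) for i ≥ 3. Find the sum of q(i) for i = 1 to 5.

-9

q(3) = 1 - 3*(-4) = 13
q(4) = 13 - 3*1 = 10
q(5) = 10 - 3*13 = -29
Sum = (-4) + 1 + 13 + 10 + (-29) = -9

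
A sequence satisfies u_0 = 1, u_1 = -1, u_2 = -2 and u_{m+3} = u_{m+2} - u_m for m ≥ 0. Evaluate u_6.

3

u_3 = (-2) - 1 = -3
u_4 = (-3) - (-1) = -2
u_5 = (-2) - (-2) = 0
u_6 = 0 - (-3) = 3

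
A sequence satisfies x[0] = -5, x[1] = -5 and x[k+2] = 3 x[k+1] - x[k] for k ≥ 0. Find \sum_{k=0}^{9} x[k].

x[2] = 3*(-5) - (-5) = -10
x[3] = 3*(-10) - (-5) = -25
x[4] = 3*(-25) - (-10) = -65
x[5] = 3*(-65) - (-25) = -170
x[6] = 3*(-170) - (-65) = -445
x[7] = 3*(-445) - (-170) = -1165
x[8] = 3*(-1165) - (-445) = -3050
x[9] = 3*(-3050) - (-1165) = -7985
Sum = (-5) + (-5) + (-10) + (-25) + (-65) + (-170) + (-445) + (-1165) + (-3050) + (-7985) = -12925

-12925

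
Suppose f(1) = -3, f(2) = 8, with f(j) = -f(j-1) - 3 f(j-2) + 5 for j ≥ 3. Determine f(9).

402

f(3) = -8 - 3*(-3) + 5 = 6
f(4) = -6 - 3*8 + 5 = -25
f(5) = -(-25) - 3*6 + 5 = 12
f(6) = -12 - 3*(-25) + 5 = 68
f(7) = -68 - 3*12 + 5 = -99
f(8) = -(-99) - 3*68 + 5 = -100
f(9) = -(-100) - 3*(-99) + 5 = 402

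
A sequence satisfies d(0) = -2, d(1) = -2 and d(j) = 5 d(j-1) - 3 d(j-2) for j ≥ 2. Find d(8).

-19732

d(2) = 5·(-2) - 3·(-2) = -4
d(3) = 5·(-4) - 3·(-2) = -14
d(4) = 5·(-14) - 3·(-4) = -58
d(5) = 5·(-58) - 3·(-14) = -248
d(6) = 5·(-248) - 3·(-58) = -1066
d(7) = 5·(-1066) - 3·(-248) = -4586
d(8) = 5·(-4586) - 3·(-1066) = -19732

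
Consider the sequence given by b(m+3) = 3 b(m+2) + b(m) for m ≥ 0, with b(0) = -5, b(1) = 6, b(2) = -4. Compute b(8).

b(3) = 3*(-4) + (-5) = -17
b(4) = 3*(-17) + 6 = -45
b(5) = 3*(-45) + (-4) = -139
b(6) = 3*(-139) + (-17) = -434
b(7) = 3*(-434) + (-45) = -1347
b(8) = 3*(-1347) + (-139) = -4180

-4180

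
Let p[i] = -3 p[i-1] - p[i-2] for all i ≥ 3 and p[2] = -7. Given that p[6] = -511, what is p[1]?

Let p[1] = x.
p[3] = 21 - x
p[4] = -56 + 3x
p[5] = 147 - 8x
p[6] = -385 + 21x
So -385 + 21x = -511, giving x = -6.

-6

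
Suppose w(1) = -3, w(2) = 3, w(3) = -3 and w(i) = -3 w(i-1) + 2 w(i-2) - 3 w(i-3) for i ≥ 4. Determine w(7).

-1200

w(4) = -3(-3) + 2(3) - 3(-3) = 24
w(5) = -3(24) + 2(-3) - 3(3) = -87
w(6) = -3(-87) + 2(24) - 3(-3) = 318
w(7) = -3(318) + 2(-87) - 3(24) = -1200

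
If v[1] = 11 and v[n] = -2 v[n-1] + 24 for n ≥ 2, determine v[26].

The fixed point is 24/(1 + 2) = 8, so v[n] - 8 = -2(v[n-1] - 8).
Hence v[n] = 3·(-2)^{n-1} + 8.
v[26] = 3·(-2)^{25} + 8 = 3·-33554432 + 8 = -100663288.

-100663288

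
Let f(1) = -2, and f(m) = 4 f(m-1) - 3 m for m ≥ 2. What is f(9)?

f(2) = 4·(-2) - 6 = -14
f(3) = 4·(-14) - 9 = -65
f(4) = 4·(-65) - 12 = -272
f(5) = 4·(-272) - 15 = -1103
f(6) = 4·(-1103) - 18 = -4430
f(7) = 4·(-4430) - 21 = -17741
f(8) = 4·(-17741) - 24 = -70988
f(9) = 4·(-70988) - 27 = -283979

-283979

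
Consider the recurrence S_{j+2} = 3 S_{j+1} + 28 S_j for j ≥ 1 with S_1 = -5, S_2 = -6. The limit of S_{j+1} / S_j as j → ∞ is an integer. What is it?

The characteristic equation is r^2 - 3r - 28 = 0, which factors as (r - 7)(r + 4) = 0.
So the roots are 7 and -4. Since |7| > |-4| and the coefficient of 7^j is non-zero, the ratio tends to 7.

7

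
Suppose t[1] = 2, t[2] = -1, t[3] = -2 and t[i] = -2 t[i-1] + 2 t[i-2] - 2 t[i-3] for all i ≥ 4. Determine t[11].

1096

t[4] = -2·(-2) + 2·(-1) - 2·2 = -2
t[5] = -2·(-2) + 2·(-2) - 2·(-1) = 2
t[6] = -2·2 + 2·(-2) - 2·(-2) = -4
t[7] = -2·(-4) + 2·2 - 2·(-2) = 16
t[8] = -2·16 + 2·(-4) - 2·2 = -44
t[9] = -2·(-44) + 2·16 - 2·(-4) = 128
t[10] = -2·128 + 2·(-44) - 2·16 = -376
t[11] = -2·(-376) + 2·128 - 2·(-44) = 1096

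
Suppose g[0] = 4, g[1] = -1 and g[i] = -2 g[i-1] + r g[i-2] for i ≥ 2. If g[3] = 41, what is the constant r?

-5

g[2] = 2 + 4r
g[3] = -4 - 9r
So -4 - 9r = 41, giving r = -5.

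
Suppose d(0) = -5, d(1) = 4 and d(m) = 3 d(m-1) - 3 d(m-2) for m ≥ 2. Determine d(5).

171

d(2) = 3*4 - 3*(-5) = 27
d(3) = 3*27 - 3*4 = 69
d(4) = 3*69 - 3*27 = 126
d(5) = 3*126 - 3*69 = 171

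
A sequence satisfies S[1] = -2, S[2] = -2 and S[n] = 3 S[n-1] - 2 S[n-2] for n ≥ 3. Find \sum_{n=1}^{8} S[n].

S[3] = 3(-2) - 2(-2) = -2
S[4] = 3(-2) - 2(-2) = -2
S[5] = 3(-2) - 2(-2) = -2
S[6] = 3(-2) - 2(-2) = -2
S[7] = 3(-2) - 2(-2) = -2
S[8] = 3(-2) - 2(-2) = -2
Sum = (-2) + (-2) + (-2) + (-2) + (-2) + (-2) + (-2) + (-2) = -16

-16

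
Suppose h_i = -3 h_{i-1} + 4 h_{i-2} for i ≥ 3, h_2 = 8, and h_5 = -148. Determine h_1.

Let h_1 = y.
h_3 = -24 + 4y
h_4 = 104 - 12y
h_5 = -408 + 52y
So -408 + 52y = -148, giving y = 5.

5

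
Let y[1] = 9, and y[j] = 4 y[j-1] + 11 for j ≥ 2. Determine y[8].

207527

y[2] = 4·9 + 11 = 47
y[3] = 4·47 + 11 = 199
y[4] = 4·199 + 11 = 807
y[5] = 4·807 + 11 = 3239
y[6] = 4·3239 + 11 = 12967
y[7] = 4·12967 + 11 = 51879
y[8] = 4·51879 + 11 = 207527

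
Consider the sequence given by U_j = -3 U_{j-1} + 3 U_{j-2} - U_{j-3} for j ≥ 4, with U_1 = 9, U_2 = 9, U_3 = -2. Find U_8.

U_4 = -3·(-2) + 3·9 - 9 = 24
U_5 = -3·24 + 3·(-2) - 9 = -87
U_6 = -3·(-87) + 3·24 - (-2) = 335
U_7 = -3·335 + 3·(-87) - 24 = -1290
U_8 = -3·(-1290) + 3·335 - (-87) = 4962

4962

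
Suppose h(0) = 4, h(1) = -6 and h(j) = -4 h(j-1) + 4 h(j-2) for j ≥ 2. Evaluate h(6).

h(2) = -4*(-6) + 4*4 = 40
h(3) = -4*40 + 4*(-6) = -184
h(4) = -4*(-184) + 4*40 = 896
h(5) = -4*896 + 4*(-184) = -4320
h(6) = -4*(-4320) + 4*896 = 20864

20864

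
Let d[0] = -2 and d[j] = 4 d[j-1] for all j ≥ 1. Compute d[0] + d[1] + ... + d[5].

d[1] = 4*(-2) = -8
d[2] = 4*(-8) = -32
d[3] = 4*(-32) = -128
d[4] = 4*(-128) = -512
d[5] = 4*(-512) = -2048
Sum = (-2) + (-8) + (-32) + (-128) + (-512) + (-2048) = -2730

-2730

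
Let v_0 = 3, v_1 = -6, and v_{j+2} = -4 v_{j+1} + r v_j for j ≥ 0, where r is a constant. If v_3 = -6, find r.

-5

v_2 = 24 + 3r
v_3 = -96 - 18r
So -96 - 18r = -6, giving r = -5.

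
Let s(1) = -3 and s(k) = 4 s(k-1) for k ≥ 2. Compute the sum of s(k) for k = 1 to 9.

-262143

s(2) = 4·(-3) = -12
s(3) = 4·(-12) = -48
s(4) = 4·(-48) = -192
s(5) = 4·(-192) = -768
s(6) = 4·(-768) = -3072
s(7) = 4·(-3072) = -12288
s(8) = 4·(-12288) = -49152
s(9) = 4·(-49152) = -196608
Sum = (-3) + (-12) + (-48) + (-192) + (-768) + (-3072) + (-12288) + (-49152) + (-196608) = -262143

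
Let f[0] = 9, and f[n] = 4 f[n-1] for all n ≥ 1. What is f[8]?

f[1] = 4(9) = 36
f[2] = 4(36) = 144
f[3] = 4(144) = 576
f[4] = 4(576) = 2304
f[5] = 4(2304) = 9216
f[6] = 4(9216) = 36864
f[7] = 4(36864) = 147456
f[8] = 4(147456) = 589824

589824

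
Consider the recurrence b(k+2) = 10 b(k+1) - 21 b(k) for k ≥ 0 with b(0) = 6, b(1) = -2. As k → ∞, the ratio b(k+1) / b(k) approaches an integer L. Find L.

7

The characteristic equation is r^2 - 10r + 21 = 0, which factors as (r - 7)(r - 3) = 0.
So the roots are 7 and 3. Since |7| > |3| and the coefficient of 7^k is non-zero, the ratio tends to 7.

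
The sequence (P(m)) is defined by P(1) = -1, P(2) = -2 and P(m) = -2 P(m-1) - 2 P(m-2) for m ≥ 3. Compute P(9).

P(3) = -2(-2) - 2(-1) = 6
P(4) = -2(6) - 2(-2) = -8
P(5) = -2(-8) - 2(6) = 4
P(6) = -2(4) - 2(-8) = 8
P(7) = -2(8) - 2(4) = -24
P(8) = -2(-24) - 2(8) = 32
P(9) = -2(32) - 2(-24) = -16

-16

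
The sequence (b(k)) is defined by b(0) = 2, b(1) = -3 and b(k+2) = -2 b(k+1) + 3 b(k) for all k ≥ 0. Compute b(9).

-24603

b(2) = -2·(-3) + 3·2 = 12
b(3) = -2·12 + 3·(-3) = -33
b(4) = -2·(-33) + 3·12 = 102
b(5) = -2·102 + 3·(-33) = -303
b(6) = -2·(-303) + 3·102 = 912
b(7) = -2·912 + 3·(-303) = -2733
b(8) = -2·(-2733) + 3·912 = 8202
b(9) = -2·8202 + 3·(-2733) = -24603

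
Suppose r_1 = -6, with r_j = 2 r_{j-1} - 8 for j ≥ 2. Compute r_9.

-3576

r_2 = 2(-6) - 8 = -20
r_3 = 2(-20) - 8 = -48
r_4 = 2(-48) - 8 = -104
r_5 = 2(-104) - 8 = -216
r_6 = 2(-216) - 8 = -440
r_7 = 2(-440) - 8 = -888
r_8 = 2(-888) - 8 = -1784
r_9 = 2(-1784) - 8 = -3576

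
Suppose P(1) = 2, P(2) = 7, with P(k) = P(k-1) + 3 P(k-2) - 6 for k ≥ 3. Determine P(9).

1087

P(3) = 7 + 3·2 - 6 = 7
P(4) = 7 + 3·7 - 6 = 22
P(5) = 22 + 3·7 - 6 = 37
P(6) = 37 + 3·22 - 6 = 97
P(7) = 97 + 3·37 - 6 = 202
P(8) = 202 + 3·97 - 6 = 487
P(9) = 487 + 3·202 - 6 = 1087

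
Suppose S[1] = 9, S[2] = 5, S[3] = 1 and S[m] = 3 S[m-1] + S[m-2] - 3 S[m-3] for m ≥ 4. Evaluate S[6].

S[4] = 3(1) + 5 - 3(9) = -19
S[5] = 3(-19) + 1 - 3(5) = -71
S[6] = 3(-71) + (-19) - 3(1) = -235

-235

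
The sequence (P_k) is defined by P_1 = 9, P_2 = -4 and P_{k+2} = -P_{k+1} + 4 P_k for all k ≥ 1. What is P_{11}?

53656

P_3 = -(-4) + 4·9 = 40
P_4 = -40 + 4·(-4) = -56
P_5 = -(-56) + 4·40 = 216
P_6 = -216 + 4·(-56) = -440
P_7 = -(-440) + 4·216 = 1304
P_8 = -1304 + 4·(-440) = -3064
P_9 = -(-3064) + 4·1304 = 8280
P_{10} = -8280 + 4·(-3064) = -20536
P_{11} = -(-20536) + 4·8280 = 53656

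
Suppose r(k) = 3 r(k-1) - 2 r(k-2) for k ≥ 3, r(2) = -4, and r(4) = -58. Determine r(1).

5

Let r(1) = y.
r(3) = -12 - 2y
r(4) = -28 - 6y
So -28 - 6y = -58, giving y = 5.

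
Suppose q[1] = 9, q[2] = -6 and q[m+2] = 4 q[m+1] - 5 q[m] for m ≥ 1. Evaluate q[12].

q[3] = 4*(-6) - 5*9 = -69
q[4] = 4*(-69) - 5*(-6) = -246
q[5] = 4*(-246) - 5*(-69) = -639
q[6] = 4*(-639) - 5*(-246) = -1326
q[7] = 4*(-1326) - 5*(-639) = -2109
q[8] = 4*(-2109) - 5*(-1326) = -1806
q[9] = 4*(-1806) - 5*(-2109) = 3321
q[10] = 4*3321 - 5*(-1806) = 22314
q[11] = 4*22314 - 5*3321 = 72651
q[12] = 4*72651 - 5*22314 = 179034

179034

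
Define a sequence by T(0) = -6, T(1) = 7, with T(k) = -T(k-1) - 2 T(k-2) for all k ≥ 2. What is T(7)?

T(2) = -7 - 2·(-6) = 5
T(3) = -5 - 2·7 = -19
T(4) = -(-19) - 2·5 = 9
T(5) = -9 - 2·(-19) = 29
T(6) = -29 - 2·9 = -47
T(7) = -(-47) - 2·29 = -11

-11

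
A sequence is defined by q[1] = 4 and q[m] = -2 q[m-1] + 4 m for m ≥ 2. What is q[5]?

36

q[2] = -2*4 + 8 = 0
q[3] = -2*0 + 12 = 12
q[4] = -2*12 + 16 = -8
q[5] = -2*(-8) + 20 = 36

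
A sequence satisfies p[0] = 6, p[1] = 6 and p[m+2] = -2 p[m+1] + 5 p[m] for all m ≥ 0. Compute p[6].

978

p[2] = -2*6 + 5*6 = 18
p[3] = -2*18 + 5*6 = -6
p[4] = -2*(-6) + 5*18 = 102
p[5] = -2*102 + 5*(-6) = -234
p[6] = -2*(-234) + 5*102 = 978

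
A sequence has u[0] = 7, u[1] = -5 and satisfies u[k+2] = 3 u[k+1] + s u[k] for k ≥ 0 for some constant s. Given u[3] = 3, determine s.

u[2] = -15 + 7s
u[3] = -45 + 16s
So -45 + 16s = 3, giving s = 3.

3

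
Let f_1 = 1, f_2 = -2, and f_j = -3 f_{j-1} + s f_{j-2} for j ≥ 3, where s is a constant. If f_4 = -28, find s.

f_3 = 6 + s
f_4 = -18 - 5s
So -18 - 5s = -28, giving s = 2.

2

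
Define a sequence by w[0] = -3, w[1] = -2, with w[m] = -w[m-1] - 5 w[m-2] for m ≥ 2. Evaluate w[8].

-543

w[2] = -(-2) - 5(-3) = 17
w[3] = -17 - 5(-2) = -7
w[4] = -(-7) - 5(17) = -78
w[5] = -(-78) - 5(-7) = 113
w[6] = -113 - 5(-78) = 277
w[7] = -277 - 5(113) = -842
w[8] = -(-842) - 5(277) = -543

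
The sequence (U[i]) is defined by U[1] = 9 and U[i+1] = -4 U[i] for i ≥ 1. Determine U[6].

-9216

U[2] = -4*9 = -36
U[3] = -4*(-36) = 144
U[4] = -4*144 = -576
U[5] = -4*(-576) = 2304
U[6] = -4*2304 = -9216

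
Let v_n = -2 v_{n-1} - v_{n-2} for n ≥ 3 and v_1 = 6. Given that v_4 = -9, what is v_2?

Let v_2 = z.
v_3 = -6 - 2z
v_4 = 12 + 3z
So 12 + 3z = -9, giving z = -7.

-7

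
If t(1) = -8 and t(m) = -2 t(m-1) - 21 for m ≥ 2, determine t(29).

-268435463

The fixed point is -21/(1 + 2) = -7, so t(m) + 7 = -2(t(m-1) + 7).
Hence t(m) = -1·(-2)^{m-1} - 7.
t(29) = -1·(-2)^{28} - 7 = -1·268435456 - 7 = -268435463.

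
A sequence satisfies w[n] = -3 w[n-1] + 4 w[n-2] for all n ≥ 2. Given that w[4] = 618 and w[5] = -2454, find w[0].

6

Rearranging, w[n-2] = (w[n] + 3 w[n-1]) / 4.
w[3] = (-2454 + 3*618) / 4 = -600/4 = -150
w[2] = (618 + 3*(-150)) / 4 = 168/4 = 42
w[1] = (-150 + 3*42) / 4 = -24/4 = -6
w[0] = (42 + 3*(-6)) / 4 = 24/4 = 6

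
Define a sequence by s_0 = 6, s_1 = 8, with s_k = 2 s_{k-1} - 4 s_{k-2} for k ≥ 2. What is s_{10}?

s_2 = 2(8) - 4(6) = -8
s_3 = 2(-8) - 4(8) = -48
s_4 = 2(-48) - 4(-8) = -64
s_5 = 2(-64) - 4(-48) = 64
s_6 = 2(64) - 4(-64) = 384
s_7 = 2(384) - 4(64) = 512
s_8 = 2(512) - 4(384) = -512
s_9 = 2(-512) - 4(512) = -3072
s_{10} = 2(-3072) - 4(-512) = -4096

-4096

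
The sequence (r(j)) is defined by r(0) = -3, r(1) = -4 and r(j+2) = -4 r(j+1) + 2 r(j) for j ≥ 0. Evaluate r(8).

83152

r(2) = -4*(-4) + 2*(-3) = 10
r(3) = -4*10 + 2*(-4) = -48
r(4) = -4*(-48) + 2*10 = 212
r(5) = -4*212 + 2*(-48) = -944
r(6) = -4*(-944) + 2*212 = 4200
r(7) = -4*4200 + 2*(-944) = -18688
r(8) = -4*(-18688) + 2*4200 = 83152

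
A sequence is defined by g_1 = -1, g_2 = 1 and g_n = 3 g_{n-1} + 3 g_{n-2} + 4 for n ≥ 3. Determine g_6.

280

g_3 = 3·1 + 3·(-1) + 4 = 4
g_4 = 3·4 + 3·1 + 4 = 19
g_5 = 3·19 + 3·4 + 4 = 73
g_6 = 3·73 + 3·19 + 4 = 280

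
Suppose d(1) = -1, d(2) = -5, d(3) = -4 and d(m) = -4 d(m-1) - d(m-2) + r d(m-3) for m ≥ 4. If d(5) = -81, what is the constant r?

d(4) = 21 - r
d(5) = -80 - r
So -80 - r = -81, giving r = 1.

1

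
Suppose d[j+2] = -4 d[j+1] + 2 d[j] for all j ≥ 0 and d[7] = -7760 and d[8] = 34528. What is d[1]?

-2

Rearranging, d[j-2] = (d[j] + 4 d[j-1]) / 2.
d[6] = (34528 + 4·(-7760)) / 2 = 3488/2 = 1744
d[5] = (-7760 + 4·1744) / 2 = -784/2 = -392
d[4] = (1744 + 4·(-392)) / 2 = 176/2 = 88
d[3] = (-392 + 4·88) / 2 = -40/2 = -20
d[2] = (88 + 4·(-20)) / 2 = 8/2 = 4
d[1] = (-20 + 4·4) / 2 = -4/2 = -2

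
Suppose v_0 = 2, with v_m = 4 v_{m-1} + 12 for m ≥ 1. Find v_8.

v_1 = 4(2) + 12 = 20
v_2 = 4(20) + 12 = 92
v_3 = 4(92) + 12 = 380
v_4 = 4(380) + 12 = 1532
v_5 = 4(1532) + 12 = 6140
v_6 = 4(6140) + 12 = 24572
v_7 = 4(24572) + 12 = 98300
v_8 = 4(98300) + 12 = 393212

393212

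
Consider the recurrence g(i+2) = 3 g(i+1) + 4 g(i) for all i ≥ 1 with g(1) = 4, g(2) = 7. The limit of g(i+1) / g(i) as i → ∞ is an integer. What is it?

4

The characteristic equation is r^2 - 3r - 4 = 0, which factors as (r - 4)(r + 1) = 0.
So the roots are 4 and -1. Since |4| > |-1| and the coefficient of 4^i is non-zero, the ratio tends to 4.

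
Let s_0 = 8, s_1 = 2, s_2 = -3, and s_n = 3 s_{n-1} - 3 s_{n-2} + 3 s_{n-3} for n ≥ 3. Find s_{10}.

s_3 = 3(-3) - 3(2) + 3(8) = 9
s_4 = 3(9) - 3(-3) + 3(2) = 42
s_5 = 3(42) - 3(9) + 3(-3) = 90
s_6 = 3(90) - 3(42) + 3(9) = 171
s_7 = 3(171) - 3(90) + 3(42) = 369
s_8 = 3(369) - 3(171) + 3(90) = 864
s_9 = 3(864) - 3(369) + 3(171) = 1998
s_{10} = 3(1998) - 3(864) + 3(369) = 4509

4509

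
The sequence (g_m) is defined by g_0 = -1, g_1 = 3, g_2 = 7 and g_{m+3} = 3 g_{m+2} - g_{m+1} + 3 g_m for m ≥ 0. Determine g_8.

3935

g_3 = 3(7) - 3 + 3(-1) = 15
g_4 = 3(15) - 7 + 3(3) = 47
g_5 = 3(47) - 15 + 3(7) = 147
g_6 = 3(147) - 47 + 3(15) = 439
g_7 = 3(439) - 147 + 3(47) = 1311
g_8 = 3(1311) - 439 + 3(147) = 3935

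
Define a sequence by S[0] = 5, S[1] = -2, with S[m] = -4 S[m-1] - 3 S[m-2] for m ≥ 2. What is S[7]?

3274

S[2] = -4*(-2) - 3*5 = -7
S[3] = -4*(-7) - 3*(-2) = 34
S[4] = -4*34 - 3*(-7) = -115
S[5] = -4*(-115) - 3*34 = 358
S[6] = -4*358 - 3*(-115) = -1087
S[7] = -4*(-1087) - 3*358 = 3274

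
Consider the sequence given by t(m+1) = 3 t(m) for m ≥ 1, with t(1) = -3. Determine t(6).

-729

t(2) = 3·(-3) = -9
t(3) = 3·(-9) = -27
t(4) = 3·(-27) = -81
t(5) = 3·(-81) = -243
t(6) = 3·(-243) = -729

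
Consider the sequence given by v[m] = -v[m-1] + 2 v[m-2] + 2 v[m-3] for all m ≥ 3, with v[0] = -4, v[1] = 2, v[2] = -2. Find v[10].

v[3] = -(-2) + 2(2) + 2(-4) = -2
v[4] = -(-2) + 2(-2) + 2(2) = 2
v[5] = -2 + 2(-2) + 2(-2) = -10
v[6] = -(-10) + 2(2) + 2(-2) = 10
v[7] = -10 + 2(-10) + 2(2) = -26
v[8] = -(-26) + 2(10) + 2(-10) = 26
v[9] = -26 + 2(-26) + 2(10) = -58
v[10] = -(-58) + 2(26) + 2(-26) = 58

58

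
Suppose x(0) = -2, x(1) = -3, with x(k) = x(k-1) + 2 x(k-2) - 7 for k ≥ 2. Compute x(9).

-2043

x(2) = (-3) + 2·(-2) - 7 = -14
x(3) = (-14) + 2·(-3) - 7 = -27
x(4) = (-27) + 2·(-14) - 7 = -62
x(5) = (-62) + 2·(-27) - 7 = -123
x(6) = (-123) + 2·(-62) - 7 = -254
x(7) = (-254) + 2·(-123) - 7 = -507
x(8) = (-507) + 2·(-254) - 7 = -1022
x(9) = (-1022) + 2·(-507) - 7 = -2043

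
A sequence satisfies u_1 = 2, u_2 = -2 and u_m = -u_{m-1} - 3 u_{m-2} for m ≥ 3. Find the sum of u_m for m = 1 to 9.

u_3 = -(-2) - 3*2 = -4
u_4 = -(-4) - 3*(-2) = 10
u_5 = -10 - 3*(-4) = 2
u_6 = -2 - 3*10 = -32
u_7 = -(-32) - 3*2 = 26
u_8 = -26 - 3*(-32) = 70
u_9 = -70 - 3*26 = -148
Sum = 2 + (-2) + (-4) + 10 + 2 + (-32) + 26 + 70 + (-148) = -76

-76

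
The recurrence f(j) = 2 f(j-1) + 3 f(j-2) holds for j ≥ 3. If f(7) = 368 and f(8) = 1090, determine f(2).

Rearranging, f(j-2) = (f(j) - 2 f(j-1)) / 3.
f(6) = (1090 - 2*368) / 3 = 354/3 = 118
f(5) = (368 - 2*118) / 3 = 132/3 = 44
f(4) = (118 - 2*44) / 3 = 30/3 = 10
f(3) = (44 - 2*10) / 3 = 24/3 = 8
f(2) = (10 - 2*8) / 3 = -6/3 = -2

-2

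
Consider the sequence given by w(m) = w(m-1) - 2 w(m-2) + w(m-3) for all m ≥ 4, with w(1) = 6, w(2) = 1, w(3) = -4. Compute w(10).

w(4) = (-4) - 2(1) + 6 = 0
w(5) = 0 - 2(-4) + 1 = 9
w(6) = 9 - 2(0) + (-4) = 5
w(7) = 5 - 2(9) + 0 = -13
w(8) = (-13) - 2(5) + 9 = -14
w(9) = (-14) - 2(-13) + 5 = 17
w(10) = 17 - 2(-14) + (-13) = 32

32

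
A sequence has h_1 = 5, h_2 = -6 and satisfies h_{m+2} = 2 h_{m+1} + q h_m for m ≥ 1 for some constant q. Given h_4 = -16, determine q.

h_3 = -12 + 5q
h_4 = -24 + 4q
So -24 + 4q = -16, giving q = 2.

2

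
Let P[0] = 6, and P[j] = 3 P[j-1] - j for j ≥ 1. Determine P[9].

103341

P[1] = 3*6 - 1 = 17
P[2] = 3*17 - 2 = 49
P[3] = 3*49 - 3 = 144
P[4] = 3*144 - 4 = 428
P[5] = 3*428 - 5 = 1279
P[6] = 3*1279 - 6 = 3831
P[7] = 3*3831 - 7 = 11486
P[8] = 3*11486 - 8 = 34450
P[9] = 3*34450 - 9 = 103341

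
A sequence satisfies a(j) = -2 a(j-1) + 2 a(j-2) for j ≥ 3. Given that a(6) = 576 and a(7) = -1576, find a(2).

8

Rearranging, a(j-2) = (a(j) + 2 a(j-1)) / 2.
a(5) = (-1576 + 2·576) / 2 = -424/2 = -212
a(4) = (576 + 2·(-212)) / 2 = 152/2 = 76
a(3) = (-212 + 2·76) / 2 = -60/2 = -30
a(2) = (76 + 2·(-30)) / 2 = 16/2 = 8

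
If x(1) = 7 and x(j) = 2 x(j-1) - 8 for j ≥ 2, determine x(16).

-32760

The fixed point is -8/(1 - 2) = 8, so x(j) - 8 = 2(x(j-1) - 8).
Hence x(j) = -1·2^{j-1} + 8.
x(16) = -1·2^{15} + 8 = -1·32768 + 8 = -32760.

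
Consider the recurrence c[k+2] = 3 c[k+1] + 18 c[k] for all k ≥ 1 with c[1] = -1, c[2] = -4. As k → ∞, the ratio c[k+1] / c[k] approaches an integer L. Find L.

6

The characteristic equation is r^2 - 3r - 18 = 0, which factors as (r - 6)(r + 3) = 0.
So the roots are 6 and -3. Since |6| > |-3| and the coefficient of 6^k is non-zero, the ratio tends to 6.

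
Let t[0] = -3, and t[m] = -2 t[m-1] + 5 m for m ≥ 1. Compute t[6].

-252

t[1] = -2(-3) + 5 = 11
t[2] = -2(11) + 10 = -12
t[3] = -2(-12) + 15 = 39
t[4] = -2(39) + 20 = -58
t[5] = -2(-58) + 25 = 141
t[6] = -2(141) + 30 = -252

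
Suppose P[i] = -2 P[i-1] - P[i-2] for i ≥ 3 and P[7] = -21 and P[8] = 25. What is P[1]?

3

Rearranging, P[i-2] = -(P[i] + 2 P[i-1]).
P[6] = -(25 + 2*(-21)) = 17
P[5] = -(-21 + 2*17) = -13
P[4] = -(17 + 2*(-13)) = 9
P[3] = -(-13 + 2*9) = -5
P[2] = -(9 + 2*(-5)) = 1
P[1] = -(-5 + 2*1) = 3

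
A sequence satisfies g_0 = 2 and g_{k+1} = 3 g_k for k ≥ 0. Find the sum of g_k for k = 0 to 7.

g_1 = 3*2 = 6
g_2 = 3*6 = 18
g_3 = 3*18 = 54
g_4 = 3*54 = 162
g_5 = 3*162 = 486
g_6 = 3*486 = 1458
g_7 = 3*1458 = 4374
Sum = 2 + 6 + 18 + 54 + 162 + 486 + 1458 + 4374 = 6560

6560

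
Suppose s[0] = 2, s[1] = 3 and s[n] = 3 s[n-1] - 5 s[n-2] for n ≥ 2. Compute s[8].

1151

s[2] = 3(3) - 5(2) = -1
s[3] = 3(-1) - 5(3) = -18
s[4] = 3(-18) - 5(-1) = -49
s[5] = 3(-49) - 5(-18) = -57
s[6] = 3(-57) - 5(-49) = 74
s[7] = 3(74) - 5(-57) = 507
s[8] = 3(507) - 5(74) = 1151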